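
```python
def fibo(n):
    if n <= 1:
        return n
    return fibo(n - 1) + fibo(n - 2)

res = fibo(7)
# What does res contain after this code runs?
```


fibo(7)
= fibo(6) + fibo(5)
= (fibo(5) + fibo(4)) + fibo(5)
Computing bottom-up: fibo(0)=0, fibo(1)=1, fibo(2)=1, fibo(3)=2, fibo(4)=3, fibo(5)=5, fibo(6)=8, fibo(7)=13
= 13


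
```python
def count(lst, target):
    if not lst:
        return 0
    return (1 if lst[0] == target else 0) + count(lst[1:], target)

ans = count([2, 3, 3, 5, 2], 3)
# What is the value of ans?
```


count([2, 3, 3, 5, 2], 3)
lst[0]=2 != 3: 0 + count([3, 3, 5, 2], 3)
lst[0]=3 == 3: 1 + count([3, 5, 2], 3)
lst[0]=3 == 3: 1 + count([5, 2], 3)
lst[0]=5 != 3: 0 + count([2], 3)
lst[0]=2 != 3: 0 + count([], 3)
= 2


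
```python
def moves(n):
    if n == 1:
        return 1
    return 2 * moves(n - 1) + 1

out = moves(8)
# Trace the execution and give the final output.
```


moves(8)
= 2 * moves(7) + 1
= 2 * (2 * moves(6) + 1) + 1
= 2 * (2 * (2 * moves(5) + 1) + 1) + 1
= 2 * (2 * (2 * (2 * moves(4) + 1) + 1) + 1) + 1
= 2 * (2 * (2 * (2 * (2 * moves(3) + 1) + 1) + 1) + 1) + 1
= 2 * (2 * (2 * (2 * (2 * (2 * moves(2) + 1) + 1) + 1) + 1) + 1) + 1
= 2 * (2 * (2 * (2 * (2 * (2 * (2 * moves(1) + 1) + 1) + 1) + 1) + 1) + 1) + 1
Now compute bottom-up:
moves(1) = 1
moves(2) = 2 * 1 + 1 = 3
moves(3) = 2 * 3 + 1 = 7
moves(4) = 2 * 7 + 1 = 15
moves(5) = 2 * 15 + 1 = 31
moves(6) = 2 * 31 + 1 = 63
moves(7) = 2 * 63 + 1 = 127
moves(8) = 2 * 127 + 1 = 255
= 255


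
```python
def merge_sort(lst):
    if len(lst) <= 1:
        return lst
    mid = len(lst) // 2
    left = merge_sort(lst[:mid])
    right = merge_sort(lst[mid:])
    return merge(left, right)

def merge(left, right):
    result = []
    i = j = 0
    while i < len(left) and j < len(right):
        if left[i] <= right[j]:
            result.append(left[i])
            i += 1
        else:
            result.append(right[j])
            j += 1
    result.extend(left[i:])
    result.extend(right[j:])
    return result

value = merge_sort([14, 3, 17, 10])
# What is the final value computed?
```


merge_sort([14, 3, 17, 10])
Split into [14, 3] and [17, 10]
Left sorted: [3, 14]
Right sorted: [10, 17]
Merge [3, 14] and [10, 17]
= [3, 10, 14, 17]


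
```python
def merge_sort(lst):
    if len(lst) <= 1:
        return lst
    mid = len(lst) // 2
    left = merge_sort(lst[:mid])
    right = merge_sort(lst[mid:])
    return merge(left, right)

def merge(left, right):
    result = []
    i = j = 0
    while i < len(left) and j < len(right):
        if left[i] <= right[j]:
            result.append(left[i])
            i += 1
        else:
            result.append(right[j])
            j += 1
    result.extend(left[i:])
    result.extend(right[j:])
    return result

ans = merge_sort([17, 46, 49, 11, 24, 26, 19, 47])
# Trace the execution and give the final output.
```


merge_sort([17, 46, 49, 11, 24, 26, 19, 47])
Split into [17, 46, 49, 11] and [24, 26, 19, 47]
Left sorted: [11, 17, 46, 49]
Right sorted: [19, 24, 26, 47]
Merge [11, 17, 46, 49] and [19, 24, 26, 47]
= [11, 17, 19, 24, 26, 46, 47, 49]


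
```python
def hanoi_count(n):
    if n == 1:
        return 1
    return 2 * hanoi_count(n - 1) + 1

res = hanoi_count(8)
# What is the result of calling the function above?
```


hanoi_count(8)
= 2 * hanoi_count(7) + 1
= 2 * (2 * hanoi_count(6) + 1) + 1
= 2 * (2 * (2 * hanoi_count(5) + 1) + 1) + 1
= 2 * (2 * (2 * (2 * hanoi_count(4) + 1) + 1) + 1) + 1
= 2 * (2 * (2 * (2 * (2 * hanoi_count(3) + 1) + 1) + 1) + 1) + 1
= 2 * (2 * (2 * (2 * (2 * (2 * hanoi_count(2) + 1) + 1) + 1) + 1) + 1) + 1
= 2 * (2 * (2 * (2 * (2 * (2 * (2 * hanoi_count(1) + 1) + 1) + 1) + 1) + 1) + 1) + 1
Now compute bottom-up:
hanoi_count(1) = 1
hanoi_count(2) = 2 * 1 + 1 = 3
hanoi_count(3) = 2 * 3 + 1 = 7
hanoi_count(4) = 2 * 7 + 1 = 15
hanoi_count(5) = 2 * 15 + 1 = 31
hanoi_count(6) = 2 * 31 + 1 = 63
hanoi_count(7) = 2 * 63 + 1 = 127
hanoi_count(8) = 2 * 127 + 1 = 255
= 255


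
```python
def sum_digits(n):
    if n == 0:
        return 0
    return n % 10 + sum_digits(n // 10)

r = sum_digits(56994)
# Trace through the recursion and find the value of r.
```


sum_digits(56994)
= 4 + sum_digits(5699)
= 4 + 9 + sum_digits(569)
= 4 + 9 + 9 + sum_digits(56)
= 4 + 9 + 9 + 6 + sum_digits(5)
= 4 + 9 + 9 + 6 + 5 + sum_digits(0)
= 4 + 9 + 9 + 6 + 5 + 0
= 33


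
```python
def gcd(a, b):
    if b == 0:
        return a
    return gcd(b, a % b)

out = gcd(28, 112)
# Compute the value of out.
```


gcd(28, 112)
= gcd(112, 28 % 112) = gcd(112, 28)
= gcd(28, 112 % 28) = gcd(28, 0)
b == 0, return a = 28


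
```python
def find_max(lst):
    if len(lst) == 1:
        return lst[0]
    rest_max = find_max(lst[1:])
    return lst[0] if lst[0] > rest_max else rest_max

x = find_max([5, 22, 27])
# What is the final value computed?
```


find_max([5, 22, 27])
= compare 5 with find_max([22, 27])
= compare 22 with find_max([27])
Base: find_max([27]) = 27
compare 22 with 27: max = 27
compare 5 with 27: max = 27
= 27


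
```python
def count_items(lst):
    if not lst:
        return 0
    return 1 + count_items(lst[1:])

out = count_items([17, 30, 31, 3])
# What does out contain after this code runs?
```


count_items([17, 30, 31, 3])
= 1 + count_items([30, 31, 3])
= 1 + 1 + count_items([31, 3])
= 1 + 1 + 1 + count_items([3])
= 1 + 1 + 1 + 1 + count_items([])
= 1 + 1 + 1 + 1 + 0
= 4


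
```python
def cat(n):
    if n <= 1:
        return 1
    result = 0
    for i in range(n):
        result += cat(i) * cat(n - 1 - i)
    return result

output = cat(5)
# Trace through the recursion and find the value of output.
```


cat(5)
= sum of cat(i) * cat(5-1-i) for i in 0..4
First compute sub-values bottom-up:
  cat(0) = 1, cat(1) = 1
  cat(2) = 1*1 + 1*1 = 2
  cat(3) = 1*2 + 1*1 + 2*1 = 5
  cat(4) = 1*5 + 1*2 + 2*1 + 5*1 = 14
Now cat(5):
  cat(0)*cat(4) = 1*14 = 14
  cat(1)*cat(3) = 1*5 = 5
  cat(2)*cat(2) = 2*2 = 4
  cat(3)*cat(1) = 5*1 = 5
  cat(4)*cat(0) = 14*1 = 14
= 14 + 5 + 4 + 5 + 14
= 42


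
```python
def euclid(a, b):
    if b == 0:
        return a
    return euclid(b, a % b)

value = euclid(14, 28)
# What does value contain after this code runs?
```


euclid(14, 28)
= euclid(28, 14 % 28) = euclid(28, 14)
= euclid(14, 28 % 14) = euclid(14, 0)
b == 0, return a = 14


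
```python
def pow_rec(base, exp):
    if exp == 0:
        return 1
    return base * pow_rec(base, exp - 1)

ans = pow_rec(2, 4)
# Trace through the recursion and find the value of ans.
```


pow_rec(2, 4)
= 2 * pow_rec(2, 3)
= 2 * 2 * pow_rec(2, 2)
= 2 * 2 * 2 * pow_rec(2, 1)
= 2 * 2 * 2 * 2 * pow_rec(2, 0)
= 2 * 2 * 2 * 2 * 1
= 16


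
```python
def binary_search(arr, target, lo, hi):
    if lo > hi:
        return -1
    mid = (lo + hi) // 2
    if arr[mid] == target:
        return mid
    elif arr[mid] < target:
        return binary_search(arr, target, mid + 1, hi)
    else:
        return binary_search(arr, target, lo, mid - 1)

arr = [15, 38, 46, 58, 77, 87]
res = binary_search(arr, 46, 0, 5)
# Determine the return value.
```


binary_search(arr, 46, 0, 5)
lo=0, hi=5, mid=2, arr[mid]=46
arr[2] == 46, found at index 2
= 2


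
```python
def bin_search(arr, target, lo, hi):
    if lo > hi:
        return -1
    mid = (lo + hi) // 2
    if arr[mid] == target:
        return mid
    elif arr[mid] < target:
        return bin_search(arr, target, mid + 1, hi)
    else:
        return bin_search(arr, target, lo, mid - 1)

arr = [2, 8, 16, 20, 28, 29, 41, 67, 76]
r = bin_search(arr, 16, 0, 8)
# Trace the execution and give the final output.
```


bin_search(arr, 16, 0, 8)
lo=0, hi=8, mid=4, arr[mid]=28
28 > 16, search left half
lo=0, hi=3, mid=1, arr[mid]=8
8 < 16, search right half
lo=2, hi=3, mid=2, arr[mid]=16
arr[2] == 16, found at index 2
= 2


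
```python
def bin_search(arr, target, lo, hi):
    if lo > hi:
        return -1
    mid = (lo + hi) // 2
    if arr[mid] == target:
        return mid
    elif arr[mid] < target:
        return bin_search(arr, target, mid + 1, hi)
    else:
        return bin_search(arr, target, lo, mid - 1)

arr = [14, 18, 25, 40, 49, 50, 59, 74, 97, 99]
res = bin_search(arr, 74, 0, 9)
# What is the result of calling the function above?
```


bin_search(arr, 74, 0, 9)
lo=0, hi=9, mid=4, arr[mid]=49
49 < 74, search right half
lo=5, hi=9, mid=7, arr[mid]=74
arr[7] == 74, found at index 7
= 7


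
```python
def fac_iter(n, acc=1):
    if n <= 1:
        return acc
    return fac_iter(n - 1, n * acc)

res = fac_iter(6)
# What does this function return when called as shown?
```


fac_iter(6, 1)
= fac_iter(5, 6 * 1) = fac_iter(5, 6)
= fac_iter(4, 5 * 6) = fac_iter(4, 30)
= fac_iter(3, 4 * 30) = fac_iter(3, 120)
= fac_iter(2, 3 * 120) = fac_iter(2, 360)
= fac_iter(1, 2 * 360) = fac_iter(1, 720)
n <= 1, return acc = 720


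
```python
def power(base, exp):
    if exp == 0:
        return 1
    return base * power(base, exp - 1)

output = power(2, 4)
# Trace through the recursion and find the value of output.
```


power(2, 4)
= 2 * power(2, 3)
= 2 * 2 * power(2, 2)
= 2 * 2 * 2 * power(2, 1)
= 2 * 2 * 2 * 2 * power(2, 0)
= 2 * 2 * 2 * 2 * 1
= 16


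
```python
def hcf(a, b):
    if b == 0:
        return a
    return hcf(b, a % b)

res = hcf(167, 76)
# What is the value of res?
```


hcf(167, 76)
= hcf(76, 167 % 76) = hcf(76, 15)
= hcf(15, 76 % 15) = hcf(15, 1)
= hcf(1, 15 % 1) = hcf(1, 0)
b == 0, return a = 1


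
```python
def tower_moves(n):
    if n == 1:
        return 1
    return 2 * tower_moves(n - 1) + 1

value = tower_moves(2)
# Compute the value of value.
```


tower_moves(2)
= 2 * tower_moves(1) + 1
Now compute bottom-up:
tower_moves(1) = 1
tower_moves(2) = 2 * 1 + 1 = 3
= 3


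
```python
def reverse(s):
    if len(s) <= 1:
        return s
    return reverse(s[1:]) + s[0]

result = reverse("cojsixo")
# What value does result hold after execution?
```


reverse("cojsixo")
= reverse("ojsixo") + "c"
= reverse("jsixo") + "o" + "c"
= reverse("sixo") + "j" + "o" + "c"
= reverse("ixo") + "s" + "j" + "o" + "c"
= reverse("xo") + "i" + "s" + "j" + "o" + "c"
= reverse("o") + "x" + "i" + "s" + "j" + "o" + "c"
= "o" + "x" + "i" + "s" + "j" + "o" + "c"
= "oxisjoc"


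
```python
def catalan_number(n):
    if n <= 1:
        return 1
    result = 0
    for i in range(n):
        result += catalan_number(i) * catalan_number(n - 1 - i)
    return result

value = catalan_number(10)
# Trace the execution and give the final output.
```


catalan_number(10)
= sum of catalan_number(i) * catalan_number(10-1-i) for i in 0..9
First compute sub-values bottom-up:
  catalan_number(0) = 1, catalan_number(1) = 1
  catalan_number(2) = 1*1 + 1*1 = 2
  catalan_number(3) = 1*2 + 1*1 + 2*1 = 5
  catalan_number(4) = 1*5 + 1*2 + 2*1 + 5*1 = 14
  catalan_number(5) = 1*14 + 1*5 + 2*2 + 5*1 + 14*1 = 42
  catalan_number(6) = 1*42 + 1*14 + 2*5 + 5*2 + 14*1 + 42*1 = 132
  catalan_number(7) = 1*132 + 1*42 + 2*14 + 5*5 + 14*2 + 42*1 + 132*1 = 429
  catalan_number(8) = 1*429 + 1*132 + 2*42 + 5*14 + 14*5 + 42*2 + 132*1 + 429*1 = 1430
  catalan_number(9) = 1*1430 + 1*429 + 2*132 + 5*42 + 14*14 + 42*5 + 132*2 + 429*1 + 1430*1 = 4862
Now catalan_number(10):
  catalan_number(0)*catalan_number(9) = 1*4862 = 4862
  catalan_number(1)*catalan_number(8) = 1*1430 = 1430
  catalan_number(2)*catalan_number(7) = 2*429 = 858
  catalan_number(3)*catalan_number(6) = 5*132 = 660
  catalan_number(4)*catalan_number(5) = 14*42 = 588
  catalan_number(5)*catalan_number(4) = 42*14 = 588
  catalan_number(6)*catalan_number(3) = 132*5 = 660
  catalan_number(7)*catalan_number(2) = 429*2 = 858
  catalan_number(8)*catalan_number(1) = 1430*1 = 1430
  catalan_number(9)*catalan_number(0) = 4862*1 = 4862
= 4862 + 1430 + 858 + 660 + 588 + 588 + 660 + 858 + 1430 + 4862
= 16796


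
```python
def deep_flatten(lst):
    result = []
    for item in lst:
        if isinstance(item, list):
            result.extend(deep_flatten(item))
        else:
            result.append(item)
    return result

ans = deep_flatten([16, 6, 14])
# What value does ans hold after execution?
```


deep_flatten([16, 6, 14])
Processing each element:
  16 is not a list -> append 16
  6 is not a list -> append 6
  14 is not a list -> append 14
= [16, 6, 14]


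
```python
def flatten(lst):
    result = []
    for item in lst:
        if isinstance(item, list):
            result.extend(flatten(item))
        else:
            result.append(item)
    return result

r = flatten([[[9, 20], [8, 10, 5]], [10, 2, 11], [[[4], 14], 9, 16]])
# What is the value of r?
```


flatten([[[9, 20], [8, 10, 5]], [10, 2, 11], [[[4], 14], 9, 16]])
Processing each element:
  [[9, 20], [8, 10, 5]] is a list -> flatten recursively -> [9, 20, 8, 10, 5]
  [10, 2, 11] is a list -> flatten recursively -> [10, 2, 11]
  [[[4], 14], 9, 16] is a list -> flatten recursively -> [4, 14, 9, 16]
= [9, 20, 8, 10, 5, 10, 2, 11, 4, 14, 9, 16]


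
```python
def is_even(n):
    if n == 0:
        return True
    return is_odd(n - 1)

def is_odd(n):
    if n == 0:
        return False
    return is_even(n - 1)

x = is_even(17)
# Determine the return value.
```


is_even(17)
= is_odd(16)
= is_even(15)
= is_odd(14)
= is_even(13)
= is_odd(12)
= is_even(11)
= is_odd(10)
= is_even(9)
= is_odd(8)
= is_even(7)
= is_odd(6)
= is_even(5)
= is_odd(4)
= is_even(3)
= is_odd(2)
= is_even(1)
= is_odd(0)
n == 0: return False
= False


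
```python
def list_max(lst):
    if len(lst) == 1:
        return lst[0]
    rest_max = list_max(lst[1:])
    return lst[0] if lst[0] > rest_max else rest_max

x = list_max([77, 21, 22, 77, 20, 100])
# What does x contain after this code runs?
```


list_max([77, 21, 22, 77, 20, 100])
= compare 77 with list_max([21, 22, 77, 20, 100])
= compare 21 with list_max([22, 77, 20, 100])
= compare 22 with list_max([77, 20, 100])
= compare 77 with list_max([20, 100])
= compare 20 with list_max([100])
Base: list_max([100]) = 100
compare 20 with 100: max = 100
compare 77 with 100: max = 100
compare 22 with 100: max = 100
compare 21 with 100: max = 100
compare 77 with 100: max = 100
= 100


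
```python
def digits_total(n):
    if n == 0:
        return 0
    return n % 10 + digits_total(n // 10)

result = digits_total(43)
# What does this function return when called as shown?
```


digits_total(43)
= 3 + digits_total(4)
= 3 + 4 + digits_total(0)
= 3 + 4 + 0
= 7


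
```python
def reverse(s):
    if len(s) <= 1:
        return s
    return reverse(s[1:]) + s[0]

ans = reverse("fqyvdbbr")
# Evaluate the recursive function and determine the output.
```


reverse("fqyvdbbr")
= reverse("qyvdbbr") + "f"
= reverse("yvdbbr") + "q" + "f"
= reverse("vdbbr") + "y" + "q" + "f"
= reverse("dbbr") + "v" + "y" + "q" + "f"
= reverse("bbr") + "d" + "v" + "y" + "q" + "f"
= reverse("br") + "b" + "d" + "v" + "y" + "q" + "f"
= reverse("r") + "b" + "b" + "d" + "v" + "y" + "q" + "f"
= "r" + "b" + "b" + "d" + "v" + "y" + "q" + "f"
= "rbbdvyqf"


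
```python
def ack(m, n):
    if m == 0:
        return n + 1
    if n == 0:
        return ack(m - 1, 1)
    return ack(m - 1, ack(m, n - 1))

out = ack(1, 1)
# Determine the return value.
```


ack(1, 1)
= ack(0, ack(1, 0))
First compute ack(1, 0) = 2
= ack(0, 2)
= 3


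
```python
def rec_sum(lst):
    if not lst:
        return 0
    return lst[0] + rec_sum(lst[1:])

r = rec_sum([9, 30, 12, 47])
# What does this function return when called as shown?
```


rec_sum([9, 30, 12, 47])
= 9 + rec_sum([30, 12, 47])
= 9 + 30 + rec_sum([12, 47])
= 9 + 30 + 12 + rec_sum([47])
= 9 + 30 + 12 + 47 + rec_sum([])
= 9 + 30 + 12 + 47 + 0
= 98


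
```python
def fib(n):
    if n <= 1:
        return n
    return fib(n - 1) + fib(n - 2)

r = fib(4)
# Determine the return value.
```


fib(4)
= fib(3) + fib(2)
= (fib(2) + fib(1)) + fib(2)
Computing bottom-up: fib(0)=0, fib(1)=1, fib(2)=1, fib(3)=2, fib(4)=3
= 3


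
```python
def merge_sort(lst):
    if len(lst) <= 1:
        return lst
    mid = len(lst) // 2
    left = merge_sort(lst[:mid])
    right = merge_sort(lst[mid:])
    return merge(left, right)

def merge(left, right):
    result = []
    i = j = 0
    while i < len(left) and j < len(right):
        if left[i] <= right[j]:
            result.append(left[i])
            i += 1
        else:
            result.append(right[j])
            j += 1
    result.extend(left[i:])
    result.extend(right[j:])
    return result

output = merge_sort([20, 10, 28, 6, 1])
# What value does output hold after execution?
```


merge_sort([20, 10, 28, 6, 1])
Split into [20, 10] and [28, 6, 1]
Left sorted: [10, 20]
Right sorted: [1, 6, 28]
Merge [10, 20] and [1, 6, 28]
= [1, 6, 10, 20, 28]


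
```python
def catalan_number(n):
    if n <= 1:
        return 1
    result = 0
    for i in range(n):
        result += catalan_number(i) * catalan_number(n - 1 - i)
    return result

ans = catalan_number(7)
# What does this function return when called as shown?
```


catalan_number(7)
= sum of catalan_number(i) * catalan_number(7-1-i) for i in 0..6
First compute sub-values bottom-up:
  catalan_number(0) = 1, catalan_number(1) = 1
  catalan_number(2) = 1*1 + 1*1 = 2
  catalan_number(3) = 1*2 + 1*1 + 2*1 = 5
  catalan_number(4) = 1*5 + 1*2 + 2*1 + 5*1 = 14
  catalan_number(5) = 1*14 + 1*5 + 2*2 + 5*1 + 14*1 = 42
  catalan_number(6) = 1*42 + 1*14 + 2*5 + 5*2 + 14*1 + 42*1 = 132
Now catalan_number(7):
  catalan_number(0)*catalan_number(6) = 1*132 = 132
  catalan_number(1)*catalan_number(5) = 1*42 = 42
  catalan_number(2)*catalan_number(4) = 2*14 = 28
  catalan_number(3)*catalan_number(3) = 5*5 = 25
  catalan_number(4)*catalan_number(2) = 14*2 = 28
  catalan_number(5)*catalan_number(1) = 42*1 = 42
  catalan_number(6)*catalan_number(0) = 132*1 = 132
= 132 + 42 + 28 + 25 + 28 + 42 + 132
= 429


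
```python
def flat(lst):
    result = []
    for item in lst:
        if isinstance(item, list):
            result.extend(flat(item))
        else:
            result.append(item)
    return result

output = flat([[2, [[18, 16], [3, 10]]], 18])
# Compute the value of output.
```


flat([[2, [[18, 16], [3, 10]]], 18])
Processing each element:
  [2, [[18, 16], [3, 10]]] is a list -> flat recursively -> [2, 18, 16, 3, 10]
  18 is not a list -> append 18
= [2, 18, 16, 3, 10, 18]


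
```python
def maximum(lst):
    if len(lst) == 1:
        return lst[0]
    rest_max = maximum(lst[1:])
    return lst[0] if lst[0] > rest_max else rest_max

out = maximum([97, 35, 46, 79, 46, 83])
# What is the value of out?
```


maximum([97, 35, 46, 79, 46, 83])
= compare 97 with maximum([35, 46, 79, 46, 83])
= compare 35 with maximum([46, 79, 46, 83])
= compare 46 with maximum([79, 46, 83])
= compare 79 with maximum([46, 83])
= compare 46 with maximum([83])
Base: maximum([83]) = 83
compare 46 with 83: max = 83
compare 79 with 83: max = 83
compare 46 with 83: max = 83
compare 35 with 83: max = 83
compare 97 with 83: max = 97
= 97


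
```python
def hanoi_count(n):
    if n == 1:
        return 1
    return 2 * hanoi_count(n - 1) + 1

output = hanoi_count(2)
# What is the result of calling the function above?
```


hanoi_count(2)
= 2 * hanoi_count(1) + 1
Now compute bottom-up:
hanoi_count(1) = 1
hanoi_count(2) = 2 * 1 + 1 = 3
= 3


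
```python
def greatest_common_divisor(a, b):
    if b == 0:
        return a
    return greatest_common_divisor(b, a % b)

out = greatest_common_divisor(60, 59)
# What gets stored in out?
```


greatest_common_divisor(60, 59)
= greatest_common_divisor(59, 60 % 59) = greatest_common_divisor(59, 1)
= greatest_common_divisor(1, 59 % 1) = greatest_common_divisor(1, 0)
b == 0, return a = 1


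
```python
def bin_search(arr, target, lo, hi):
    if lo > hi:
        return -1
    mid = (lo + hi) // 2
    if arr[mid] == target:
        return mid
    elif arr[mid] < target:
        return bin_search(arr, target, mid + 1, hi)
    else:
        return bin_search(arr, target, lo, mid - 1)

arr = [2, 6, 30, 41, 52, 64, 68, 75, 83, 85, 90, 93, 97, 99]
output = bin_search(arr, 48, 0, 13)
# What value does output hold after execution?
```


bin_search(arr, 48, 0, 13)
lo=0, hi=13, mid=6, arr[mid]=68
68 > 48, search left half
lo=0, hi=5, mid=2, arr[mid]=30
30 < 48, search right half
lo=3, hi=5, mid=4, arr[mid]=52
52 > 48, search left half
lo=3, hi=3, mid=3, arr[mid]=41
41 < 48, search right half
lo > hi, target not found, return -1
= -1


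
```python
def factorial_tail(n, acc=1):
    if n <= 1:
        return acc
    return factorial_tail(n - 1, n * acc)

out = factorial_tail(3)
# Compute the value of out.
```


factorial_tail(3, 1)
= factorial_tail(2, 3 * 1) = factorial_tail(2, 3)
= factorial_tail(1, 2 * 3) = factorial_tail(1, 6)
n <= 1, return acc = 6


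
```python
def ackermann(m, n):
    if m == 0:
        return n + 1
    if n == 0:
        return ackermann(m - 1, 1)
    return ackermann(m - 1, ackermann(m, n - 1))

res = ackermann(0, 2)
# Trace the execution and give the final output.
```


ackermann(0, 2)
m == 0: return 2 + 1 = 3
= 3


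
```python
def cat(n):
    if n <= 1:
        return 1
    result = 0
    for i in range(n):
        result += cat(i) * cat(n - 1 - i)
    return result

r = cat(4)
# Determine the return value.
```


cat(4)
= sum of cat(i) * cat(4-1-i) for i in 0..3
First compute sub-values bottom-up:
  cat(0) = 1, cat(1) = 1
  cat(2) = 1*1 + 1*1 = 2
  cat(3) = 1*2 + 1*1 + 2*1 = 5
Now cat(4):
  cat(0)*cat(3) = 1*5 = 5
  cat(1)*cat(2) = 1*2 = 2
  cat(2)*cat(1) = 2*1 = 2
  cat(3)*cat(0) = 5*1 = 5
= 5 + 2 + 2 + 5
= 14


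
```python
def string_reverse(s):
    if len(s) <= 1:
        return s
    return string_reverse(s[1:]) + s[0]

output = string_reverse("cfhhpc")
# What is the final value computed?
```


string_reverse("cfhhpc")
= string_reverse("fhhpc") + "c"
= string_reverse("hhpc") + "f" + "c"
= string_reverse("hpc") + "h" + "f" + "c"
= string_reverse("pc") + "h" + "h" + "f" + "c"
= string_reverse("c") + "p" + "h" + "h" + "f" + "c"
= "c" + "p" + "h" + "h" + "f" + "c"
= "cphhfc"


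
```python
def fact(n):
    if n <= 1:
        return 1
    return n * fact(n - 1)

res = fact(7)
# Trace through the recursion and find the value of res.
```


fact(7)
= 7 * fact(6)
= 7 * 6 * fact(5)
= 7 * 6 * 5 * fact(4)
= 7 * 6 * 5 * 4 * fact(3)
= 7 * 6 * 5 * 4 * 3 * fact(2)
= 7 * 6 * 5 * 4 * 3 * 2 * fact(1)
= 7 * 6 * 5 * 4 * 3 * 2 * 1
= 5040


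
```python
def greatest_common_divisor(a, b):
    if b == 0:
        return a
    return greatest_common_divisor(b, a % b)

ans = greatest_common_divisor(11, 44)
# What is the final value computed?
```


greatest_common_divisor(11, 44)
= greatest_common_divisor(44, 11 % 44) = greatest_common_divisor(44, 11)
= greatest_common_divisor(11, 44 % 11) = greatest_common_divisor(11, 0)
b == 0, return a = 11


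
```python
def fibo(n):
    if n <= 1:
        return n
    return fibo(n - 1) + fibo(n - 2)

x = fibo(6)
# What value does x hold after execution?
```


fibo(6)
= fibo(5) + fibo(4)
= (fibo(4) + fibo(3)) + fibo(4)
Computing bottom-up: fibo(0)=0, fibo(1)=1, fibo(2)=1, fibo(3)=2, fibo(4)=3, fibo(5)=5, fibo(6)=8
= 8


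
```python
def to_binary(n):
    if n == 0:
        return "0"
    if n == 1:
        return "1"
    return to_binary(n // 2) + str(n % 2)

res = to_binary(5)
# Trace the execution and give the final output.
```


to_binary(5)
= to_binary(2) + "1"
= to_binary(1) + "0" + "1"
= "1" + "0" + "1"
= "101"


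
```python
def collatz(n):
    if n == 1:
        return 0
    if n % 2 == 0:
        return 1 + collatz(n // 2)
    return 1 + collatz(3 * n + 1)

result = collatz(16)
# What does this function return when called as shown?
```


collatz(16)
16 is even -> collatz(8)
8 is even -> collatz(4)
4 is even -> collatz(2)
2 is even -> collatz(1)
Reached 1 after 4 steps
= 4


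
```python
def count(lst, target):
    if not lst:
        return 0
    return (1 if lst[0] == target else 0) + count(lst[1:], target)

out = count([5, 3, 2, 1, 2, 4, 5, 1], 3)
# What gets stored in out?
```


count([5, 3, 2, 1, 2, 4, 5, 1], 3)
lst[0]=5 != 3: 0 + count([3, 2, 1, 2, 4, 5, 1], 3)
lst[0]=3 == 3: 1 + count([2, 1, 2, 4, 5, 1], 3)
lst[0]=2 != 3: 0 + count([1, 2, 4, 5, 1], 3)
lst[0]=1 != 3: 0 + count([2, 4, 5, 1], 3)
lst[0]=2 != 3: 0 + count([4, 5, 1], 3)
lst[0]=4 != 3: 0 + count([5, 1], 3)
lst[0]=5 != 3: 0 + count([1], 3)
lst[0]=1 != 3: 0 + count([], 3)
= 1


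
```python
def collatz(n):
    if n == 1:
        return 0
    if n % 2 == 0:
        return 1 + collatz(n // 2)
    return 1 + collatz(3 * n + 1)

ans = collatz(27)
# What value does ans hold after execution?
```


collatz(27)
27 is odd -> 3*27+1 = 82 -> collatz(82)
82 is even -> collatz(41)
41 is odd -> 3*41+1 = 124 -> collatz(124)
124 is even -> collatz(62)
62 is even -> collatz(31)
31 is odd -> 3*31+1 = 94 -> collatz(94)
94 is even -> collatz(47)
47 is odd -> 3*47+1 = 142 -> collatz(142)
142 is even -> collatz(71)
71 is odd -> 3*71+1 = 214 -> collatz(214)
214 is even -> collatz(107)
107 is odd -> 3*107+1 = 322 -> collatz(322)
322 is even -> collatz(161)
161 is odd -> 3*161+1 = 484 -> collatz(484)
484 is even -> collatz(242)
242 is even -> collatz(121)
121 is odd -> 3*121+1 = 364 -> collatz(364)
364 is even -> collatz(182)
182 is even -> collatz(91)
91 is odd -> 3*91+1 = 274 -> collatz(274)
274 is even -> collatz(137)
137 is odd -> 3*137+1 = 412 -> collatz(412)
412 is even -> collatz(206)
206 is even -> collatz(103)
103 is odd -> 3*103+1 = 310 -> collatz(310)
310 is even -> collatz(155)
155 is odd -> 3*155+1 = 466 -> collatz(466)
466 is even -> collatz(233)
233 is odd -> 3*233+1 = 700 -> collatz(700)
700 is even -> collatz(350)
350 is even -> collatz(175)
175 is odd -> 3*175+1 = 526 -> collatz(526)
526 is even -> collatz(263)
263 is odd -> 3*263+1 = 790 -> collatz(790)
790 is even -> collatz(395)
395 is odd -> 3*395+1 = 1186 -> collatz(1186)
1186 is even -> collatz(593)
593 is odd -> 3*593+1 = 1780 -> collatz(1780)
1780 is even -> collatz(890)
890 is even -> collatz(445)
445 is odd -> 3*445+1 = 1336 -> collatz(1336)
1336 is even -> collatz(668)
668 is even -> collatz(334)
334 is even -> collatz(167)
167 is odd -> 3*167+1 = 502 -> collatz(502)
502 is even -> collatz(251)
251 is odd -> 3*251+1 = 754 -> collatz(754)
754 is even -> collatz(377)
377 is odd -> 3*377+1 = 1132 -> collatz(1132)
1132 is even -> collatz(566)
566 is even -> collatz(283)
283 is odd -> 3*283+1 = 850 -> collatz(850)
850 is even -> collatz(425)
425 is odd -> 3*425+1 = 1276 -> collatz(1276)
1276 is even -> collatz(638)
638 is even -> collatz(319)
319 is odd -> 3*319+1 = 958 -> collatz(958)
958 is even -> collatz(479)
479 is odd -> 3*479+1 = 1438 -> collatz(1438)
1438 is even -> collatz(719)
719 is odd -> 3*719+1 = 2158 -> collatz(2158)
2158 is even -> collatz(1079)
1079 is odd -> 3*1079+1 = 3238 -> collatz(3238)
3238 is even -> collatz(1619)
1619 is odd -> 3*1619+1 = 4858 -> collatz(4858)
4858 is even -> collatz(2429)
2429 is odd -> 3*2429+1 = 7288 -> collatz(7288)
7288 is even -> collatz(3644)
3644 is even -> collatz(1822)
1822 is even -> collatz(911)
911 is odd -> 3*911+1 = 2734 -> collatz(2734)
2734 is even -> collatz(1367)
1367 is odd -> 3*1367+1 = 4102 -> collatz(4102)
4102 is even -> collatz(2051)
2051 is odd -> 3*2051+1 = 6154 -> collatz(6154)
6154 is even -> collatz(3077)
3077 is odd -> 3*3077+1 = 9232 -> collatz(9232)
9232 is even -> collatz(4616)
4616 is even -> collatz(2308)
2308 is even -> collatz(1154)
1154 is even -> collatz(577)
577 is odd -> 3*577+1 = 1732 -> collatz(1732)
1732 is even -> collatz(866)
866 is even -> collatz(433)
433 is odd -> 3*433+1 = 1300 -> collatz(1300)
1300 is even -> collatz(650)
650 is even -> collatz(325)
325 is odd -> 3*325+1 = 976 -> collatz(976)
976 is even -> collatz(488)
488 is even -> collatz(244)
244 is even -> collatz(122)
122 is even -> collatz(61)
61 is odd -> 3*61+1 = 184 -> collatz(184)
184 is even -> collatz(92)
92 is even -> collatz(46)
46 is even -> collatz(23)
23 is odd -> 3*23+1 = 70 -> collatz(70)
70 is even -> collatz(35)
35 is odd -> 3*35+1 = 106 -> collatz(106)
106 is even -> collatz(53)
53 is odd -> 3*53+1 = 160 -> collatz(160)
160 is even -> collatz(80)
80 is even -> collatz(40)
40 is even -> collatz(20)
20 is even -> collatz(10)
10 is even -> collatz(5)
5 is odd -> 3*5+1 = 16 -> collatz(16)
16 is even -> collatz(8)
8 is even -> collatz(4)
4 is even -> collatz(2)
2 is even -> collatz(1)
Reached 1 after 111 steps
= 111


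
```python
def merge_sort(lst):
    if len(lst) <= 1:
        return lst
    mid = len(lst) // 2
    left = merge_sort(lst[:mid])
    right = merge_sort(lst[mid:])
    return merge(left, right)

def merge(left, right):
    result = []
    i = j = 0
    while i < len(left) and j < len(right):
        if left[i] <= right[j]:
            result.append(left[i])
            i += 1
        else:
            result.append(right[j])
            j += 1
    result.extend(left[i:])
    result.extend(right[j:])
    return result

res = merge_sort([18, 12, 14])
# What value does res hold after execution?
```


merge_sort([18, 12, 14])
Split into [18] and [12, 14]
Left sorted: [18]
Right sorted: [12, 14]
Merge [18] and [12, 14]
= [12, 14, 18]


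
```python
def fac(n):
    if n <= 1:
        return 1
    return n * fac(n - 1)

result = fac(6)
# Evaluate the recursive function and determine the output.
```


fac(6)
= 6 * fac(5)
= 6 * 5 * fac(4)
= 6 * 5 * 4 * fac(3)
= 6 * 5 * 4 * 3 * fac(2)
= 6 * 5 * 4 * 3 * 2 * fac(1)
= 6 * 5 * 4 * 3 * 2 * 1
= 720


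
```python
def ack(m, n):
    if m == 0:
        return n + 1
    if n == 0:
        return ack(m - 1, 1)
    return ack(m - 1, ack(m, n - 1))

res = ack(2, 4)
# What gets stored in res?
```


ack(2, 4)
= ack(1, ack(2, 3))
First compute ack(2, 3) = 9
= ack(1, 9)
= 11


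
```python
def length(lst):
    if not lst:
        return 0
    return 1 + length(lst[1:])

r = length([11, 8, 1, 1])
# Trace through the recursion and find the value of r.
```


length([11, 8, 1, 1])
= 1 + length([8, 1, 1])
= 1 + 1 + length([1, 1])
= 1 + 1 + 1 + length([1])
= 1 + 1 + 1 + 1 + length([])
= 1 + 1 + 1 + 1 + 0
= 4


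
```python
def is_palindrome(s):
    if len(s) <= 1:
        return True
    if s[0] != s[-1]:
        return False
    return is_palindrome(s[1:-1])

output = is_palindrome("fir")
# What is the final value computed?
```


is_palindrome("fir")
"fir": s[0]='f' != s[-1]='r' -> False
= False


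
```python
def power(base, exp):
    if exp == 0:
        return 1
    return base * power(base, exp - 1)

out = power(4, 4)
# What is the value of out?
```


power(4, 4)
= 4 * power(4, 3)
= 4 * 4 * power(4, 2)
= 4 * 4 * 4 * power(4, 1)
= 4 * 4 * 4 * 4 * power(4, 0)
= 4 * 4 * 4 * 4 * 1
= 256


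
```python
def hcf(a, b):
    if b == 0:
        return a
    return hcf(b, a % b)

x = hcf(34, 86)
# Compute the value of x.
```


hcf(34, 86)
= hcf(86, 34 % 86) = hcf(86, 34)
= hcf(34, 86 % 34) = hcf(34, 18)
= hcf(18, 34 % 18) = hcf(18, 16)
= hcf(16, 18 % 16) = hcf(16, 2)
= hcf(2, 16 % 2) = hcf(2, 0)
b == 0, return a = 2


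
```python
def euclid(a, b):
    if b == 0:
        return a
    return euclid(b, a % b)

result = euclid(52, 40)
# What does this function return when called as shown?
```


euclid(52, 40)
= euclid(40, 52 % 40) = euclid(40, 12)
= euclid(12, 40 % 12) = euclid(12, 4)
= euclid(4, 12 % 4) = euclid(4, 0)
b == 0, return a = 4


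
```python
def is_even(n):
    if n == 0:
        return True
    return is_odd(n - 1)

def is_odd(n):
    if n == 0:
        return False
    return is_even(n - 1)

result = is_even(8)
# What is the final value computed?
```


is_even(8)
= is_odd(7)
= is_even(6)
= is_odd(5)
= is_even(4)
= is_odd(3)
= is_even(2)
= is_odd(1)
= is_even(0)
n == 0: return True
= True


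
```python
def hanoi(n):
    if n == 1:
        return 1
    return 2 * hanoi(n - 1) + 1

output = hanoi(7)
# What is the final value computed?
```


hanoi(7)
= 2 * hanoi(6) + 1
= 2 * (2 * hanoi(5) + 1) + 1
= 2 * (2 * (2 * hanoi(4) + 1) + 1) + 1
= 2 * (2 * (2 * (2 * hanoi(3) + 1) + 1) + 1) + 1
= 2 * (2 * (2 * (2 * (2 * hanoi(2) + 1) + 1) + 1) + 1) + 1
= 2 * (2 * (2 * (2 * (2 * (2 * hanoi(1) + 1) + 1) + 1) + 1) + 1) + 1
Now compute bottom-up:
hanoi(1) = 1
hanoi(2) = 2 * 1 + 1 = 3
hanoi(3) = 2 * 3 + 1 = 7
hanoi(4) = 2 * 7 + 1 = 15
hanoi(5) = 2 * 15 + 1 = 31
hanoi(6) = 2 * 31 + 1 = 63
hanoi(7) = 2 * 63 + 1 = 127
= 127


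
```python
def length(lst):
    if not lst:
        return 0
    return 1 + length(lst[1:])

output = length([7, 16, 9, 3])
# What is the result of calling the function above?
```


length([7, 16, 9, 3])
= 1 + length([16, 9, 3])
= 1 + 1 + length([9, 3])
= 1 + 1 + 1 + length([3])
= 1 + 1 + 1 + 1 + length([])
= 1 + 1 + 1 + 1 + 0
= 4


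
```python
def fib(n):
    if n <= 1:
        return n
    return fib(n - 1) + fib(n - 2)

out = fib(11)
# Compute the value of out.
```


fib(11)
= fib(10) + fib(9)
= (fib(9) + fib(8)) + fib(9)
Computing bottom-up: fib(0)=0, fib(1)=1, fib(2)=1, fib(3)=2, fib(4)=3, fib(5)=5, fib(6)=8, fib(7)=13, fib(8)=21, fib(9)=34, fib(10)=55, fib(11)=89
= 89


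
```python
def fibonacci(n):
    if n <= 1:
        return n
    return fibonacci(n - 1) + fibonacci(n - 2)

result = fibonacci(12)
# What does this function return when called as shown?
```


fibonacci(12)
= fibonacci(11) + fibonacci(10)
= (fibonacci(10) + fibonacci(9)) + fibonacci(10)
Computing bottom-up: fibonacci(0)=0, fibonacci(1)=1, fibonacci(2)=1, fibonacci(3)=2, fibonacci(4)=3, fibonacci(5)=5, fibonacci(6)=8, fibonacci(7)=13, fibonacci(8)=21, fibonacci(9)=34, fibonacci(10)=55, fibonacci(11)=89, fibonacci(12)=144
= 144


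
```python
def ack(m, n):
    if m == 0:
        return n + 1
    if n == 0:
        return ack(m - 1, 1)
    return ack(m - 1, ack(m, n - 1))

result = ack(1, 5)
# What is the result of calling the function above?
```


ack(1, 5)
= ack(0, ack(1, 4))
First compute ack(1, 4) = 6
= ack(0, 6)
= 7


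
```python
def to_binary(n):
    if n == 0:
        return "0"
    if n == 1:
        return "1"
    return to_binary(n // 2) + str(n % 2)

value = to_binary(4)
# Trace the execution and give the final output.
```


to_binary(4)
= to_binary(2) + "0"
= to_binary(1) + "0" + "0"
= "1" + "0" + "0"
= "100"


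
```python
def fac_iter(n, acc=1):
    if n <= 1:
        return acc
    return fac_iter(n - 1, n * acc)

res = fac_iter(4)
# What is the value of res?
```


fac_iter(4, 1)
= fac_iter(3, 4 * 1) = fac_iter(3, 4)
= fac_iter(2, 3 * 4) = fac_iter(2, 12)
= fac_iter(1, 2 * 12) = fac_iter(1, 24)
n <= 1, return acc = 24


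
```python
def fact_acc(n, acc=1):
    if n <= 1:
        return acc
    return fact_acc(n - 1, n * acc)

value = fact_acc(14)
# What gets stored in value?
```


fact_acc(14, 1)
= fact_acc(13, 14 * 1) = fact_acc(13, 14)
= fact_acc(12, 13 * 14) = fact_acc(12, 182)
= fact_acc(11, 12 * 182) = fact_acc(11, 2184)
= fact_acc(10, 11 * 2184) = fact_acc(10, 24024)
= fact_acc(9, 10 * 24024) = fact_acc(9, 240240)
= fact_acc(8, 9 * 240240) = fact_acc(8, 2162160)
= fact_acc(7, 8 * 2162160) = fact_acc(7, 17297280)
= fact_acc(6, 7 * 17297280) = fact_acc(6, 121080960)
= fact_acc(5, 6 * 121080960) = fact_acc(5, 726485760)
= fact_acc(4, 5 * 726485760) = fact_acc(4, 3632428800)
= fact_acc(3, 4 * 3632428800) = fact_acc(3, 14529715200)
= fact_acc(2, 3 * 14529715200) = fact_acc(2, 43589145600)
= fact_acc(1, 2 * 43589145600) = fact_acc(1, 87178291200)
n <= 1, return acc = 87178291200


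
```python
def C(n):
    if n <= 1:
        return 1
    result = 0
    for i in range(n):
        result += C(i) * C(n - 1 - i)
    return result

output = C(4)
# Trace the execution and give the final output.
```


C(4)
= sum of C(i) * C(4-1-i) for i in 0..3
First compute sub-values bottom-up:
  C(0) = 1, C(1) = 1
  C(2) = 1*1 + 1*1 = 2
  C(3) = 1*2 + 1*1 + 2*1 = 5
Now C(4):
  C(0)*C(3) = 1*5 = 5
  C(1)*C(2) = 1*2 = 2
  C(2)*C(1) = 2*1 = 2
  C(3)*C(0) = 5*1 = 5
= 5 + 2 + 2 + 5
= 14


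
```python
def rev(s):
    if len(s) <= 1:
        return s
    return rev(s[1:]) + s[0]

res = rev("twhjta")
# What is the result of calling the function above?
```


rev("twhjta")
= rev("whjta") + "t"
= rev("hjta") + "w" + "t"
= rev("jta") + "h" + "w" + "t"
= rev("ta") + "j" + "h" + "w" + "t"
= rev("a") + "t" + "j" + "h" + "w" + "t"
= "a" + "t" + "j" + "h" + "w" + "t"
= "atjhwt"


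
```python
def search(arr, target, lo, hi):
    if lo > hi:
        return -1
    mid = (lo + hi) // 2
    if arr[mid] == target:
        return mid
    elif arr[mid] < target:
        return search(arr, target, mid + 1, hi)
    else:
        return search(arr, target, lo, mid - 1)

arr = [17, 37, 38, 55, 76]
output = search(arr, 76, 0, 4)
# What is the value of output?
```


search(arr, 76, 0, 4)
lo=0, hi=4, mid=2, arr[mid]=38
38 < 76, search right half
lo=3, hi=4, mid=3, arr[mid]=55
55 < 76, search right half
lo=4, hi=4, mid=4, arr[mid]=76
arr[4] == 76, found at index 4
= 4


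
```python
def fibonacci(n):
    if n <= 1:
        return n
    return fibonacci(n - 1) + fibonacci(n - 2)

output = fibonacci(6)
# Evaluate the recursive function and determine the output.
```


fibonacci(6)
= fibonacci(5) + fibonacci(4)
= (fibonacci(4) + fibonacci(3)) + fibonacci(4)
Computing bottom-up: fibonacci(0)=0, fibonacci(1)=1, fibonacci(2)=1, fibonacci(3)=2, fibonacci(4)=3, fibonacci(5)=5, fibonacci(6)=8
= 8


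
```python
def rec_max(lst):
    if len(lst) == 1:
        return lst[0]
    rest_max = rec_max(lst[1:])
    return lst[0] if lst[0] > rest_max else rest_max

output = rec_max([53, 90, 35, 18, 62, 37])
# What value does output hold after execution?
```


rec_max([53, 90, 35, 18, 62, 37])
= compare 53 with rec_max([90, 35, 18, 62, 37])
= compare 90 with rec_max([35, 18, 62, 37])
= compare 35 with rec_max([18, 62, 37])
= compare 18 with rec_max([62, 37])
= compare 62 with rec_max([37])
Base: rec_max([37]) = 37
compare 62 with 37: max = 62
compare 18 with 62: max = 62
compare 35 with 62: max = 62
compare 90 with 62: max = 90
compare 53 with 90: max = 90
= 90


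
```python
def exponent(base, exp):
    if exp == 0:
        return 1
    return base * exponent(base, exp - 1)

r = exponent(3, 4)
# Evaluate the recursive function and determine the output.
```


exponent(3, 4)
= 3 * exponent(3, 3)
= 3 * 3 * exponent(3, 2)
= 3 * 3 * 3 * exponent(3, 1)
= 3 * 3 * 3 * 3 * exponent(3, 0)
= 3 * 3 * 3 * 3 * 1
= 81


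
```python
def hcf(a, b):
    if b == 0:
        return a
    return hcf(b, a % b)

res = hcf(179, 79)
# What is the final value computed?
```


hcf(179, 79)
= hcf(79, 179 % 79) = hcf(79, 21)
= hcf(21, 79 % 21) = hcf(21, 16)
= hcf(16, 21 % 16) = hcf(16, 5)
= hcf(5, 16 % 5) = hcf(5, 1)
= hcf(1, 5 % 1) = hcf(1, 0)
b == 0, return a = 1


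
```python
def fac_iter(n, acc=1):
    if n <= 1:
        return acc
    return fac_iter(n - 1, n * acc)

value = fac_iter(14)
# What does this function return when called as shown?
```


fac_iter(14, 1)
= fac_iter(13, 14 * 1) = fac_iter(13, 14)
= fac_iter(12, 13 * 14) = fac_iter(12, 182)
= fac_iter(11, 12 * 182) = fac_iter(11, 2184)
= fac_iter(10, 11 * 2184) = fac_iter(10, 24024)
= fac_iter(9, 10 * 24024) = fac_iter(9, 240240)
= fac_iter(8, 9 * 240240) = fac_iter(8, 2162160)
= fac_iter(7, 8 * 2162160) = fac_iter(7, 17297280)
= fac_iter(6, 7 * 17297280) = fac_iter(6, 121080960)
= fac_iter(5, 6 * 121080960) = fac_iter(5, 726485760)
= fac_iter(4, 5 * 726485760) = fac_iter(4, 3632428800)
= fac_iter(3, 4 * 3632428800) = fac_iter(3, 14529715200)
= fac_iter(2, 3 * 14529715200) = fac_iter(2, 43589145600)
= fac_iter(1, 2 * 43589145600) = fac_iter(1, 87178291200)
n <= 1, return acc = 87178291200


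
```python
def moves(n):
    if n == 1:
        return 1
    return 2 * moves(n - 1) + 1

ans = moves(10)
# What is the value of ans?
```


moves(10)
= 2 * moves(9) + 1
= 2 * (2 * moves(8) + 1) + 1
= 2 * (2 * (2 * moves(7) + 1) + 1) + 1
= 2 * (2 * (2 * (2 * moves(6) + 1) + 1) + 1) + 1
= 2 * (2 * (2 * (2 * (2 * moves(5) + 1) + 1) + 1) + 1) + 1
= 2 * (2 * (2 * (2 * (2 * (2 * moves(4) + 1) + 1) + 1) + 1) + 1) + 1
= 2 * (2 * (2 * (2 * (2 * (2 * (2 * moves(3) + 1) + 1) + 1) + 1) + 1) + 1) + 1
= 2 * (2 * (2 * (2 * (2 * (2 * (2 * (2 * moves(2) + 1) + 1) + 1) + 1) + 1) + 1) + 1) + 1
= 2 * (2 * (2 * (2 * (2 * (2 * (2 * (2 * (2 * moves(1) + 1) + 1) + 1) + 1) + 1) + 1) + 1) + 1) + 1
Now compute bottom-up:
moves(1) = 1
moves(2) = 2 * 1 + 1 = 3
moves(3) = 2 * 3 + 1 = 7
moves(4) = 2 * 7 + 1 = 15
moves(5) = 2 * 15 + 1 = 31
moves(6) = 2 * 31 + 1 = 63
moves(7) = 2 * 63 + 1 = 127
moves(8) = 2 * 127 + 1 = 255
moves(9) = 2 * 255 + 1 = 511
moves(10) = 2 * 511 + 1 = 1023
= 1023
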